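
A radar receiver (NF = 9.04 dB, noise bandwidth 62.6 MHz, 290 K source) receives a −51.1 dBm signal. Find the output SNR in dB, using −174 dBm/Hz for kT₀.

35.9 dB

Noise floor: N = −174 + 10 log₁₀(B) + NF
10 log₁₀(6.26×10⁷) = 77.97 dB
N = −174 + 77.97 + 9.04 = −86.99 dBm
SNR = P_sig − N = −51.1 − (−86.99) = 35.89 dB → 35.9 dB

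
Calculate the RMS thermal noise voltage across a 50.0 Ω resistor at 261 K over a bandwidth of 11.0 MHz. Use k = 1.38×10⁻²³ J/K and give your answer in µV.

V_n = √(4kTRB)
4kTRB = 4 × 1.38×10⁻²³ × 261 × 5.00×10¹ × 1.10×10⁷ = 7.92×10⁻¹² V²
V_n = √(7.92×10⁻¹²) = 2.81×10⁻⁶ V = 2.81 µV

2.81 µV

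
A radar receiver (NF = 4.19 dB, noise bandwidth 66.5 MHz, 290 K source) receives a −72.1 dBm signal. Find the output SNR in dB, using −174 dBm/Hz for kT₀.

19.5 dB

Noise floor: N = −174 + 10 log₁₀(B) + NF
10 log₁₀(6.65×10⁷) = 78.23 dB
N = −174 + 78.23 + 4.19 = −91.58 dBm
SNR = P_sig − N = −72.1 − (−91.58) = 19.48 dB → 19.5 dB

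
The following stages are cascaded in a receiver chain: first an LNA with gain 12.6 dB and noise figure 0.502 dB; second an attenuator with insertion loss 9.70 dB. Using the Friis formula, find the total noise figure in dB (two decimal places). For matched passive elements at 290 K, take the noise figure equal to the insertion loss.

1.99 dB

Convert to linear (a loss of L dB is a gain of −L dB): F_i = 10^(NF_i/10), G_i = 10^(G_i,dB/10)
  Stage 1: F_1 = 10^(0.502/10) = 1.123, G_1 = 10^(12.6/10) = 18.20
  Stage 2: F_2 = 10^(9.70/10) = 9.333, G_2 = 10^(−9.70/10) = 0.1072
Friis cascade:
  F = 1.123 + (9.333 − 1)/18.20 = 1.580
NF = 10 log₁₀(1.580) = 1.99 dB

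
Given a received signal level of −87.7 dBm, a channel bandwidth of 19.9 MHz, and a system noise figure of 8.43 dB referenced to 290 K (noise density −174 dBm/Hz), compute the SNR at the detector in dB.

Noise floor: N = −174 + 10 log₁₀(B) + NF
10 log₁₀(1.99×10⁷) = 72.99 dB
N = −174 + 72.99 + 8.43 = −92.58 dBm
SNR = P_sig − N = −87.7 − (−92.58) = 4.88 dB → 4.9 dB

4.9 dB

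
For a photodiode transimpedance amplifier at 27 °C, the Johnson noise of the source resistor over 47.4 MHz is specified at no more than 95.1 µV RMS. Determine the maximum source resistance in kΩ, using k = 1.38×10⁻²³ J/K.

T = 27 °C + 273.15 = 300.15 K
Johnson–Nyquist: V_n = √(4kTRB) ⇒ R = V_n² / (4kTB)
4kTB = 4 × 1.38×10⁻²³ × 300.15 × 4.74×10⁷ = 7.85×10⁻¹³
R = (9.51×10⁻⁵)² / 7.85×10⁻¹³ = 1.15×10⁴ Ω = 11.5 kΩ

11.5 kΩ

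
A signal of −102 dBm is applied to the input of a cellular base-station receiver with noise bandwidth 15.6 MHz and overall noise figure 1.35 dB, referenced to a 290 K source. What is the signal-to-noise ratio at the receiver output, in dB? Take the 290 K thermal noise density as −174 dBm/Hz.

Noise floor: N = −174 + 10 log₁₀(B) + NF
10 log₁₀(1.56×10⁷) = 71.93 dB
N = −174 + 71.93 + 1.35 = −100.72 dBm
SNR = P_sig − N = −102 − (−100.72) = −1.28 dB → −1.3 dB

−1.3 dB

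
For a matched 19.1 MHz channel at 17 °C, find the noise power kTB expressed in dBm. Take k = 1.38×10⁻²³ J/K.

T = 17 °C + 273.15 = 290.15 K
P_n = kTB = 1.38×10⁻²³ × 290.15 × 1.91×10⁷ = 7.65×10⁻¹⁴ W
In dBm: 10 log₁₀(7.65×10⁻¹⁴ / 10⁻³) = −101.2 dBm

−101.2 dBm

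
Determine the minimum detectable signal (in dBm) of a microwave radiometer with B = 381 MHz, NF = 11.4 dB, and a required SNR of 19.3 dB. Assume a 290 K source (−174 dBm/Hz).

−57.5 dBm

Sensitivity = −174 + 10 log₁₀(B) + NF + SNR_min
= −174 + 85.81 + 11.4 + 19.3
= −57.49 dBm → −57.5 dBm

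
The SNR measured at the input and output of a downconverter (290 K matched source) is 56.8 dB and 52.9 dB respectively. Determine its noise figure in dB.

NF (dB) = SNR_in(dB) − SNR_out(dB) when the source is at T₀
NF = 56.8 − 52.9 = 3.9 dB

3.9 dB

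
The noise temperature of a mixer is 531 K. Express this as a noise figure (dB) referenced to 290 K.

F = 1 + T_e/T₀ = 1 + 531/290 = 2.83103
NF = 10 log₁₀(2.83103) = 4.52 dB

4.52 dB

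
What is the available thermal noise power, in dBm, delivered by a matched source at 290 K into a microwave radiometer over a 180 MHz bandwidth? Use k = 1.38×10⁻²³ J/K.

P_n = kTB = 1.38×10⁻²³ × 290 × 1.80×10⁸ = 7.20×10⁻¹³ W
In dBm: 10 log₁₀(7.20×10⁻¹³ / 10⁻³) = −91.4 dBm

−91.4 dBm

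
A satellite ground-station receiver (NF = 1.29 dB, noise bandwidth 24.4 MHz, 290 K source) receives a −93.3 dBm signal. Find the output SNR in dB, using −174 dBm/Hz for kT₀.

5.5 dB

Noise floor: N = −174 + 10 log₁₀(B) + NF
10 log₁₀(2.44×10⁷) = 73.87 dB
N = −174 + 73.87 + 1.29 = −98.84 dBm
SNR = P_sig − N = −93.3 − (−98.84) = 5.54 dB → 5.5 dB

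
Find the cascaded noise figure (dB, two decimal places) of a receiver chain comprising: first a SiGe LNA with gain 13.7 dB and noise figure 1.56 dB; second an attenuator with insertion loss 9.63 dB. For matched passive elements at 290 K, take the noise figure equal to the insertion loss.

Convert to linear (a loss of L dB is a gain of −L dB): F_i = 10^(NF_i/10), G_i = 10^(G_i,dB/10)
  Stage 1: F_1 = 10^(1.56/10) = 1.432, G_1 = 10^(13.7/10) = 23.44
  Stage 2: F_2 = 10^(9.63/10) = 9.183, G_2 = 10^(−9.63/10) = 0.1089
Friis cascade:
  F = 1.432 + (9.183 − 1)/23.44 = 1.781
NF = 10 log₁₀(1.781) = 2.51 dB

2.51 dB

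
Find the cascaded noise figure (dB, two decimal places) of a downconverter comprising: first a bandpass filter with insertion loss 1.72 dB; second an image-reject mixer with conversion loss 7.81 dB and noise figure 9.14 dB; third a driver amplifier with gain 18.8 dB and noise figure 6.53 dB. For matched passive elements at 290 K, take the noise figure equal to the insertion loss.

16.39 dB

Convert to linear (a loss of L dB is a gain of −L dB): F_i = 10^(NF_i/10), G_i = 10^(G_i,dB/10)
  Stage 1: F_1 = 10^(1.72/10) = 1.486, G_1 = 10^(−1.72/10) = 0.6730
  Stage 2: F_2 = 10^(9.14/10) = 8.204, G_2 = 10^(−7.81/10) = 0.1656
  Stage 3: F_3 = 10^(6.53/10) = 4.498, G_3 = 10^(18.8/10) = 75.86
Friis cascade:
  F = 1.486 + (8.204 − 1)/0.6730 + (4.498 − 1)/0.1114 = 43.58
NF = 10 log₁₀(43.58) = 16.39 dB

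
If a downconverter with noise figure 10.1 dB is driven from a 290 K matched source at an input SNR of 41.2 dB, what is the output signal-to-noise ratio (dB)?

By definition F = SNR_in/SNR_out, so in dB: SNR_out = SNR_in − NF
SNR_out = 41.2 − 10.1 = 31.1 dB

31.1 dB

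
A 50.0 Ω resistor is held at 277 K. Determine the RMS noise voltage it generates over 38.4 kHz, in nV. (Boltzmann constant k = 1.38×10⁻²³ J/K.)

V_n = √(4kTRB)
4kTRB = 4 × 1.38×10⁻²³ × 277 × 5.00×10¹ × 3.84×10⁴ = 2.94×10⁻¹⁴ V²
V_n = √(2.94×10⁻¹⁴) = 1.71×10⁻⁷ V = 171 nV

171 nV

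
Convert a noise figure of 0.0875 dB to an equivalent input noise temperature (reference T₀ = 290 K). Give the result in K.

5.90 K

F = 10^(0.0875/10) = 1.02035
T_e = (F − 1)·T₀ = (1.02035 − 1) × 290 = 5.90 K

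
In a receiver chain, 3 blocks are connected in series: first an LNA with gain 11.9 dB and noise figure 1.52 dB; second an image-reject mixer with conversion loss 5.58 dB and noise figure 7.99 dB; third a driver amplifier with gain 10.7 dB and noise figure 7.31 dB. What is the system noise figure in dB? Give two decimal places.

Convert to linear (a loss of L dB is a gain of −L dB): F_i = 10^(NF_i/10), G_i = 10^(G_i,dB/10)
  Stage 1: F_1 = 10^(1.52/10) = 1.419, G_1 = 10^(11.9/10) = 15.49
  Stage 2: F_2 = 10^(7.99/10) = 6.295, G_2 = 10^(−5.58/10) = 0.2767
  Stage 3: F_3 = 10^(7.31/10) = 5.383, G_3 = 10^(10.7/10) = 11.75
Friis cascade:
  F = 1.419 + (6.295 − 1)/15.49 + (5.383 − 1)/4.285 = 2.784
NF = 10 log₁₀(2.784) = 4.45 dB

4.45 dB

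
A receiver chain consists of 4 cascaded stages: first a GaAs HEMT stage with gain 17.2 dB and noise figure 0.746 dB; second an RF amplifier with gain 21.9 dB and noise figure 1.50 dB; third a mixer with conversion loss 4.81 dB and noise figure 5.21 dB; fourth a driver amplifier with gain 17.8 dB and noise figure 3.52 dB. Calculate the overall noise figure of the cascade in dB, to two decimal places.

0.78 dB

Convert to linear (a loss of L dB is a gain of −L dB): F_i = 10^(NF_i/10), G_i = 10^(G_i,dB/10)
  Stage 1: F_1 = 10^(0.746/10) = 1.187, G_1 = 10^(17.2/10) = 52.48
  Stage 2: F_2 = 10^(1.50/10) = 1.413, G_2 = 10^(21.9/10) = 154.9
  Stage 3: F_3 = 10^(5.21/10) = 3.319, G_3 = 10^(−4.81/10) = 0.3304
  Stage 4: F_4 = 10^(3.52/10) = 2.249, G_4 = 10^(17.8/10) = 60.26
Friis cascade:
  F = 1.187 + (1.413 − 1)/52.48 + (3.319 − 1)/8128 + (2.249 − 1)/2685 = 1.196
NF = 10 log₁₀(1.196) = 0.78 dB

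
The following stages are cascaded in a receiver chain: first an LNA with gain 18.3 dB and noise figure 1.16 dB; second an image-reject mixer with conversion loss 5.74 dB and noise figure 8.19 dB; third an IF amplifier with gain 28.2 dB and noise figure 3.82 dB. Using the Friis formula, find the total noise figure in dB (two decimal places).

1.66 dB

Convert to linear (a loss of L dB is a gain of −L dB): F_i = 10^(NF_i/10), G_i = 10^(G_i,dB/10)
  Stage 1: F_1 = 10^(1.16/10) = 1.306, G_1 = 10^(18.3/10) = 67.61
  Stage 2: F_2 = 10^(8.19/10) = 6.592, G_2 = 10^(−5.74/10) = 0.2667
  Stage 3: F_3 = 10^(3.82/10) = 2.410, G_3 = 10^(28.2/10) = 660.7
Friis cascade:
  F = 1.306 + (6.592 − 1)/67.61 + (2.410 − 1)/18.03 = 1.467
NF = 10 log₁₀(1.467) = 1.66 dB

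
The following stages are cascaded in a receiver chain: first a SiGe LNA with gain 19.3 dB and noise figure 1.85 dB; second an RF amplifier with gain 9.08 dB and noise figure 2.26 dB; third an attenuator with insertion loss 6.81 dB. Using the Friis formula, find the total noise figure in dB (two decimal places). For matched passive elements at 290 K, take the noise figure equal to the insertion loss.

Convert to linear (a loss of L dB is a gain of −L dB): F_i = 10^(NF_i/10), G_i = 10^(G_i,dB/10)
  Stage 1: F_1 = 10^(1.85/10) = 1.531, G_1 = 10^(19.3/10) = 85.11
  Stage 2: F_2 = 10^(2.26/10) = 1.683, G_2 = 10^(9.08/10) = 8.091
  Stage 3: F_3 = 10^(6.81/10) = 4.797, G_3 = 10^(−6.81/10) = 0.2084
Friis cascade:
  F = 1.531 + (1.683 − 1)/85.11 + (4.797 − 1)/688.7 = 1.545
NF = 10 log₁₀(1.545) = 1.89 dB

1.89 dB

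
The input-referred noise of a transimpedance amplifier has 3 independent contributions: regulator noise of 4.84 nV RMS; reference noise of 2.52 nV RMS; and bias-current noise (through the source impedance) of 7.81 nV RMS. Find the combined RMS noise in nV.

Uncorrelated sources add in power (mean-square): V_tot = √(ΣV_i²)
V_tot = √[(4.84×10⁻⁹)² + (2.52×10⁻⁹)² + (7.81×10⁻⁹)²] = 9.53×10⁻⁹ V = 9.53 nV

9.53 nV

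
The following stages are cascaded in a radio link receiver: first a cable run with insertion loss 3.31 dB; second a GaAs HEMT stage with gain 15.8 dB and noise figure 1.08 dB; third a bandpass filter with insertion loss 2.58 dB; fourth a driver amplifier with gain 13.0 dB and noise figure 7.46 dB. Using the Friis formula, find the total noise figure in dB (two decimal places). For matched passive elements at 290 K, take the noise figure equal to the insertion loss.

5.13 dB

Convert to linear (a loss of L dB is a gain of −L dB): F_i = 10^(NF_i/10), G_i = 10^(G_i,dB/10)
  Stage 1: F_1 = 10^(3.31/10) = 2.143, G_1 = 10^(−3.31/10) = 0.4667
  Stage 2: F_2 = 10^(1.08/10) = 1.282, G_2 = 10^(15.8/10) = 38.02
  Stage 3: F_3 = 10^(2.58/10) = 1.811, G_3 = 10^(−2.58/10) = 0.5521
  Stage 4: F_4 = 10^(7.46/10) = 5.572, G_4 = 10^(13.0/10) = 19.95
Friis cascade:
  F = 2.143 + (1.282 − 1)/0.4667 + (1.811 − 1)/17.74 + (5.572 − 1)/9.795 = 3.260
NF = 10 log₁₀(3.260) = 5.13 dB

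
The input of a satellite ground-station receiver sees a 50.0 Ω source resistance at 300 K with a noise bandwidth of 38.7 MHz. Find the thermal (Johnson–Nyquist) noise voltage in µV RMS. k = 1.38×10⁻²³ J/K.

V_n = √(4kTRB)
4kTRB = 4 × 1.38×10⁻²³ × 300 × 5.00×10¹ × 3.87×10⁷ = 3.20×10⁻¹¹ V²
V_n = √(3.20×10⁻¹¹) = 5.66×10⁻⁶ V = 5.66 µV

5.66 µV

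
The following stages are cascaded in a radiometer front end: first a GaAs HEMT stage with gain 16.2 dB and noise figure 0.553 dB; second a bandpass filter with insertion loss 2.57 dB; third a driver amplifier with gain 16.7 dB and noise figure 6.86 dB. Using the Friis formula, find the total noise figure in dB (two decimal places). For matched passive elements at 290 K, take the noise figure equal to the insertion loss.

1.21 dB

Convert to linear (a loss of L dB is a gain of −L dB): F_i = 10^(NF_i/10), G_i = 10^(G_i,dB/10)
  Stage 1: F_1 = 10^(0.553/10) = 1.136, G_1 = 10^(16.2/10) = 41.69
  Stage 2: F_2 = 10^(2.57/10) = 1.807, G_2 = 10^(−2.57/10) = 0.5534
  Stage 3: F_3 = 10^(6.86/10) = 4.853, G_3 = 10^(16.7/10) = 46.77
Friis cascade:
  F = 1.136 + (1.807 − 1)/41.69 + (4.853 − 1)/23.07 = 1.322
NF = 10 log₁₀(1.322) = 1.21 dB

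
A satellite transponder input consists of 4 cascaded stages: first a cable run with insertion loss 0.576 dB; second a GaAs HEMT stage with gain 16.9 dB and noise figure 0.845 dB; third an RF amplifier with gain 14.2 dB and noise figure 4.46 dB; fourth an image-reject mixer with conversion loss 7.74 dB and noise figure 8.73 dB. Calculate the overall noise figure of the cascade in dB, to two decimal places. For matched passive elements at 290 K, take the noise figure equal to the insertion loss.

Convert to linear (a loss of L dB is a gain of −L dB): F_i = 10^(NF_i/10), G_i = 10^(G_i,dB/10)
  Stage 1: F_1 = 10^(0.576/10) = 1.142, G_1 = 10^(−0.576/10) = 0.8758
  Stage 2: F_2 = 10^(0.845/10) = 1.215, G_2 = 10^(16.9/10) = 48.98
  Stage 3: F_3 = 10^(4.46/10) = 2.793, G_3 = 10^(14.2/10) = 26.30
  Stage 4: F_4 = 10^(8.73/10) = 7.464, G_4 = 10^(−7.74/10) = 0.1683
Friis cascade:
  F = 1.142 + (1.215 − 1)/0.8758 + (2.793 − 1)/42.89 + (7.464 − 1)/1128 = 1.435
NF = 10 log₁₀(1.435) = 1.57 dB

1.57 dB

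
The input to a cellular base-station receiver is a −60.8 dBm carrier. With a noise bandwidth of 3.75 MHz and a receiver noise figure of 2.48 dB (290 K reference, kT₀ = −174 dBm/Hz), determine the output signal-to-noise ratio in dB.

45.0 dB

Noise floor: N = −174 + 10 log₁₀(B) + NF
10 log₁₀(3.75×10⁶) = 65.74 dB
N = −174 + 65.74 + 2.48 = −105.78 dBm
SNR = P_sig − N = −60.8 − (−105.78) = 44.98 dB → 45.0 dB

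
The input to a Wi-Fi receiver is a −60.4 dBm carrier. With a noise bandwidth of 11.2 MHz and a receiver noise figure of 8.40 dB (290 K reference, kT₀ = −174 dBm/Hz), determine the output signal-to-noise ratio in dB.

34.7 dB

Noise floor: N = −174 + 10 log₁₀(B) + NF
10 log₁₀(1.12×10⁷) = 70.49 dB
N = −174 + 70.49 + 8.40 = −95.11 dBm
SNR = P_sig − N = −60.4 − (−95.11) = 34.71 dB → 34.7 dB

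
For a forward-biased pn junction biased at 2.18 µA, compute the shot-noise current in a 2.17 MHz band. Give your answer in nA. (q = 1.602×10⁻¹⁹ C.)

I_n = √(2qI·B)
2qI·B = 2 × 1.602×10⁻¹⁹ × 2.18×10⁻⁶ × 2.17×10⁶ = 1.52×10⁻¹⁸ A²
I_n = √(1.52×10⁻¹⁸) = 1.23×10⁻⁹ A = 1.23 nA

1.23 nA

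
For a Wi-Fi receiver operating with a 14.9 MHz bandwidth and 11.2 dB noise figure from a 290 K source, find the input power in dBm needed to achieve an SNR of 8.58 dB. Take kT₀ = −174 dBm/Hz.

−82.5 dBm

Sensitivity = −174 + 10 log₁₀(B) + NF + SNR_min
= −174 + 71.73 + 11.2 + 8.58
= −82.49 dBm → −82.5 dBm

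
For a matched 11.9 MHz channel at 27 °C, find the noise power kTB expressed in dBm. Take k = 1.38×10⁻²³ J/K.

T = 27 °C + 273.15 = 300.15 K
P_n = kTB = 1.38×10⁻²³ × 300.15 × 1.19×10⁷ = 4.93×10⁻¹⁴ W
In dBm: 10 log₁₀(4.93×10⁻¹⁴ / 10⁻³) = −103.1 dBm

−103.1 dBm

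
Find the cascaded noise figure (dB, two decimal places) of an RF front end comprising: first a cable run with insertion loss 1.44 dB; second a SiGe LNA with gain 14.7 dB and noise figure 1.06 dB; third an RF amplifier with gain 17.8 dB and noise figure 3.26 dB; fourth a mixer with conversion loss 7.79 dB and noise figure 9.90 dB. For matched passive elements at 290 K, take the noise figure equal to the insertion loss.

2.64 dB

Convert to linear (a loss of L dB is a gain of −L dB): F_i = 10^(NF_i/10), G_i = 10^(G_i,dB/10)
  Stage 1: F_1 = 10^(1.44/10) = 1.393, G_1 = 10^(−1.44/10) = 0.7178
  Stage 2: F_2 = 10^(1.06/10) = 1.276, G_2 = 10^(14.7/10) = 29.51
  Stage 3: F_3 = 10^(3.26/10) = 2.118, G_3 = 10^(17.8/10) = 60.26
  Stage 4: F_4 = 10^(9.90/10) = 9.772, G_4 = 10^(−7.79/10) = 0.1663
Friis cascade:
  F = 1.393 + (1.276 − 1)/0.7178 + (2.118 − 1)/21.18 + (9.772 − 1)/1276 = 1.838
NF = 10 log₁₀(1.838) = 2.64 dB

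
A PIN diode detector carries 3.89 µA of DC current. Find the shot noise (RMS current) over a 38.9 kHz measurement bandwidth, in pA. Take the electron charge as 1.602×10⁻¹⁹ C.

220 pA

I_n = √(2qI·B)
2qI·B = 2 × 1.602×10⁻¹⁹ × 3.89×10⁻⁶ × 3.89×10⁴ = 4.85×10⁻²⁰ A²
I_n = √(4.85×10⁻²⁰) = 2.20×10⁻¹⁰ A = 220 pA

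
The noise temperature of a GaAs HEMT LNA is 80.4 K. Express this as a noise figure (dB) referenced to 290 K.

F = 1 + T_e/T₀ = 1 + 80.4/290 = 1.27724
NF = 10 log₁₀(1.27724) = 1.06 dB

1.06 dB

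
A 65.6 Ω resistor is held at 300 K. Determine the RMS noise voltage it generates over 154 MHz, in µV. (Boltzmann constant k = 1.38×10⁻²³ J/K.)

V_n = √(4kTRB)
4kTRB = 4 × 1.38×10⁻²³ × 300 × 6.56×10¹ × 1.54×10⁸ = 1.67×10⁻¹⁰ V²
V_n = √(1.67×10⁻¹⁰) = 1.29×10⁻⁵ V = 12.9 µV

12.9 µV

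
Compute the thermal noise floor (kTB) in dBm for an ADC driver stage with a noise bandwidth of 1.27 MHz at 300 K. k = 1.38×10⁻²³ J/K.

P_n = kTB = 1.38×10⁻²³ × 300 × 1.27×10⁶ = 5.26×10⁻¹⁵ W
In dBm: 10 log₁₀(5.26×10⁻¹⁵ / 10⁻³) = −112.8 dBm

−112.8 dBm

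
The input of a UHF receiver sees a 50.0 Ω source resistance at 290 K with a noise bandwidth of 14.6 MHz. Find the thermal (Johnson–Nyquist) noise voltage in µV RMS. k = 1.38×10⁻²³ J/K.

V_n = √(4kTRB)
4kTRB = 4 × 1.38×10⁻²³ × 290 × 5.00×10¹ × 1.46×10⁷ = 1.17×10⁻¹¹ V²
V_n = √(1.17×10⁻¹¹) = 3.42×10⁻⁶ V = 3.42 µV

3.42 µV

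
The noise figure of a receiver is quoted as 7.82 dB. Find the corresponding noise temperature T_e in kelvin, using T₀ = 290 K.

F = 10^(7.82/10) = 6.05341
T_e = (F − 1)·T₀ = (6.05341 − 1) × 290 = 1465 K

1465 K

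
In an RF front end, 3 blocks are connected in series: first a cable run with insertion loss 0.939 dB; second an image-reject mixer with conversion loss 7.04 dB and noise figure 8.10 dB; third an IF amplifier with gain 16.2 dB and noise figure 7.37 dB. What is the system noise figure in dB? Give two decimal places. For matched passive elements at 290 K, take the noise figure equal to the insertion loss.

15.56 dB

Convert to linear (a loss of L dB is a gain of −L dB): F_i = 10^(NF_i/10), G_i = 10^(G_i,dB/10)
  Stage 1: F_1 = 10^(0.939/10) = 1.241, G_1 = 10^(−0.939/10) = 0.8056
  Stage 2: F_2 = 10^(8.10/10) = 6.457, G_2 = 10^(−7.04/10) = 0.1977
  Stage 3: F_3 = 10^(7.37/10) = 5.458, G_3 = 10^(16.2/10) = 41.69
Friis cascade:
  F = 1.241 + (6.457 − 1)/0.8056 + (5.458 − 1)/0.1593 = 36.00
NF = 10 log₁₀(36.00) = 15.56 dB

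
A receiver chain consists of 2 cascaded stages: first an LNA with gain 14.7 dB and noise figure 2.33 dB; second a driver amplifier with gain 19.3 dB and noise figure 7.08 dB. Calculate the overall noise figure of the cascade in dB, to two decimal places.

2.67 dB

Convert to linear (a loss of L dB is a gain of −L dB): F_i = 10^(NF_i/10), G_i = 10^(G_i,dB/10)
  Stage 1: F_1 = 10^(2.33/10) = 1.710, G_1 = 10^(14.7/10) = 29.51
  Stage 2: F_2 = 10^(7.08/10) = 5.105, G_2 = 10^(19.3/10) = 85.11
Friis cascade:
  F = 1.710 + (5.105 − 1)/29.51 = 1.849
NF = 10 log₁₀(1.849) = 2.67 dB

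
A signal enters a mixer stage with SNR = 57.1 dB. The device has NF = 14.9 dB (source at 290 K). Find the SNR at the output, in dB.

By definition F = SNR_in/SNR_out, so in dB: SNR_out = SNR_in − NF
SNR_out = 57.1 − 14.9 = 42.2 dB

42.2 dB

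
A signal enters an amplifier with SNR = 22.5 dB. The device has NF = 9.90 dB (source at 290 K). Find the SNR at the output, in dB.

12.60 dB

By definition F = SNR_in/SNR_out, so in dB: SNR_out = SNR_in − NF
SNR_out = 22.5 − 9.90 = 12.60 dB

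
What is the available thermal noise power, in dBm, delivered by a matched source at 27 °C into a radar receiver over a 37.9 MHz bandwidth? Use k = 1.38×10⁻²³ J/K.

−98.0 dBm

T = 27 °C + 273.15 = 300.15 K
P_n = kTB = 1.38×10⁻²³ × 300.15 × 3.79×10⁷ = 1.57×10⁻¹³ W
In dBm: 10 log₁₀(1.57×10⁻¹³ / 10⁻³) = −98.0 dBm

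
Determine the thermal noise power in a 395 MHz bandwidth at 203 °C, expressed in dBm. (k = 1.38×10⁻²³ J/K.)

−85.9 dBm

T = 203 °C + 273.15 = 476.15 K
P_n = kTB = 1.38×10⁻²³ × 476.15 × 3.95×10⁸ = 2.60×10⁻¹² W
In dBm: 10 log₁₀(2.60×10⁻¹² / 10⁻³) = −85.9 dBm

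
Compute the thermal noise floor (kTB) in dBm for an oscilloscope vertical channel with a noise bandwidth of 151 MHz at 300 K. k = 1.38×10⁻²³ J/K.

−92.0 dBm

P_n = kTB = 1.38×10⁻²³ × 300 × 1.51×10⁸ = 6.25×10⁻¹³ W
In dBm: 10 log₁₀(6.25×10⁻¹³ / 10⁻³) = −92.0 dBm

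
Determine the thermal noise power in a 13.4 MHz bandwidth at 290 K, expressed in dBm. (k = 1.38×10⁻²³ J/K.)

−102.7 dBm

P_n = kTB = 1.38×10⁻²³ × 290 × 1.34×10⁷ = 5.36×10⁻¹⁴ W
In dBm: 10 log₁₀(5.36×10⁻¹⁴ / 10⁻³) = −102.7 dBm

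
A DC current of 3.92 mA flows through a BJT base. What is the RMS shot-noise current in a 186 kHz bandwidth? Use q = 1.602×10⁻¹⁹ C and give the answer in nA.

15.3 nA

I_n = √(2qI·B)
2qI·B = 2 × 1.602×10⁻¹⁹ × 3.92×10⁻³ × 1.86×10⁵ = 2.34×10⁻¹⁶ A²
I_n = √(2.34×10⁻¹⁶) = 1.53×10⁻⁸ A = 15.3 nA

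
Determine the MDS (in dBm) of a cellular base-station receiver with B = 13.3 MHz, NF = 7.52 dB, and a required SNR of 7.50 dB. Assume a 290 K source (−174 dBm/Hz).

−87.7 dBm

Sensitivity = −174 + 10 log₁₀(B) + NF + SNR_min
= −174 + 71.24 + 7.52 + 7.50
= −87.74 dBm → −87.7 dBm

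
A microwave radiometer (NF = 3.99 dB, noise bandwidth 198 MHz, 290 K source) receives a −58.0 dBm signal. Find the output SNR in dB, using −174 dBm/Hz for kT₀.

Noise floor: N = −174 + 10 log₁₀(B) + NF
10 log₁₀(1.98×10⁸) = 82.97 dB
N = −174 + 82.97 + 3.99 = −87.04 dBm
SNR = P_sig − N = −58.0 − (−87.04) = 29.04 dB → 29.0 dB

29.0 dB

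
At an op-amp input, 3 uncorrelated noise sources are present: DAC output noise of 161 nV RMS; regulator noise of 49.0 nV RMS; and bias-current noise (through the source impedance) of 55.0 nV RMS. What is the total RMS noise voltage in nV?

Uncorrelated sources add in power (mean-square): V_tot = √(ΣV_i²)
V_tot = √[(1.61×10⁻⁷)² + (4.90×10⁻⁸)² + (5.50×10⁻⁸)²] = 1.77×10⁻⁷ V = 177 nV

177 nV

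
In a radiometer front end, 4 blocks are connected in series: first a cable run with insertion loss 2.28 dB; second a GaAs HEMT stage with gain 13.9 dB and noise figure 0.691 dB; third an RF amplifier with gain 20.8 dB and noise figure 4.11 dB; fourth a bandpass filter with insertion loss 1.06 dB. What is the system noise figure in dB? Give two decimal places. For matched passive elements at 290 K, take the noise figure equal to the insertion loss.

3.20 dB

Convert to linear (a loss of L dB is a gain of −L dB): F_i = 10^(NF_i/10), G_i = 10^(G_i,dB/10)
  Stage 1: F_1 = 10^(2.28/10) = 1.690, G_1 = 10^(−2.28/10) = 0.5916
  Stage 2: F_2 = 10^(0.691/10) = 1.172, G_2 = 10^(13.9/10) = 24.55
  Stage 3: F_3 = 10^(4.11/10) = 2.576, G_3 = 10^(20.8/10) = 120.2
  Stage 4: F_4 = 10^(1.06/10) = 1.276, G_4 = 10^(−1.06/10) = 0.7834
Friis cascade:
  F = 1.690 + (1.172 − 1)/0.5916 + (2.576 − 1)/14.52 + (1.276 − 1)/1746 = 2.091
NF = 10 log₁₀(2.091) = 3.20 dB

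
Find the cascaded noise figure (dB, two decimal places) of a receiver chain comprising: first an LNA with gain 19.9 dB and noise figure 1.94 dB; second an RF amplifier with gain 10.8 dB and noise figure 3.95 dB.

Convert to linear (a loss of L dB is a gain of −L dB): F_i = 10^(NF_i/10), G_i = 10^(G_i,dB/10)
  Stage 1: F_1 = 10^(1.94/10) = 1.563, G_1 = 10^(19.9/10) = 97.72
  Stage 2: F_2 = 10^(3.95/10) = 2.483, G_2 = 10^(10.8/10) = 12.02
Friis cascade:
  F = 1.563 + (2.483 − 1)/97.72 = 1.578
NF = 10 log₁₀(1.578) = 1.98 dB

1.98 dB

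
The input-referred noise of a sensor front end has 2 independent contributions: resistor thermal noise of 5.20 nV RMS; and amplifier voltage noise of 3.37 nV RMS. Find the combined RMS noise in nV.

6.20 nV

Uncorrelated sources add in power (mean-square): V_tot = √(ΣV_i²)
V_tot = √[(5.20×10⁻⁹)² + (3.37×10⁻⁹)²] = 6.20×10⁻⁹ V = 6.20 nV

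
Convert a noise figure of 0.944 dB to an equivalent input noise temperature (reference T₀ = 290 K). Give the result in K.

70.4 K

F = 10^(0.944/10) = 1.2428
T_e = (F − 1)·T₀ = (1.2428 − 1) × 290 = 70.4 K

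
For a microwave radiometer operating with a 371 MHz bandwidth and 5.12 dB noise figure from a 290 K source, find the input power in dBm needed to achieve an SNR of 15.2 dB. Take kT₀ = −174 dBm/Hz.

−68.0 dBm

Sensitivity = −174 + 10 log₁₀(B) + NF + SNR_min
= −174 + 85.69 + 5.12 + 15.2
= −67.99 dBm → −68.0 dBm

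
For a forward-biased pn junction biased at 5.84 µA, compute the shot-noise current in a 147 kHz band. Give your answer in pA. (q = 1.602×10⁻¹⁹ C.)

524 pA

I_n = √(2qI·B)
2qI·B = 2 × 1.602×10⁻¹⁹ × 5.84×10⁻⁶ × 1.47×10⁵ = 2.75×10⁻¹⁹ A²
I_n = √(2.75×10⁻¹⁹) = 5.24×10⁻¹⁰ A = 524 pA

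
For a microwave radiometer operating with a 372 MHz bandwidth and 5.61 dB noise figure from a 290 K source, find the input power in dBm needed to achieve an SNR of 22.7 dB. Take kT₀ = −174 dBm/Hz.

−60.0 dBm

Sensitivity = −174 + 10 log₁₀(B) + NF + SNR_min
= −174 + 85.71 + 5.61 + 22.7
= −59.98 dBm → −60.0 dBm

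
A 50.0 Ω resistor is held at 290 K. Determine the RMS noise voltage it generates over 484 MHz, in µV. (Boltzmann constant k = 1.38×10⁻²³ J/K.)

19.7 µV

V_n = √(4kTRB)
4kTRB = 4 × 1.38×10⁻²³ × 290 × 5.00×10¹ × 4.84×10⁸ = 3.87×10⁻¹⁰ V²
V_n = √(3.87×10⁻¹⁰) = 1.97×10⁻⁵ V = 19.7 µV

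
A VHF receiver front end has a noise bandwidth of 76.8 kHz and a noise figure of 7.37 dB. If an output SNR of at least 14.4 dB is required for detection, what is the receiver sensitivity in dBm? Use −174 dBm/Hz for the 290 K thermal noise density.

−103.4 dBm

Sensitivity = −174 + 10 log₁₀(B) + NF + SNR_min
= −174 + 48.85 + 7.37 + 14.4
= −103.38 dBm → −103.4 dBm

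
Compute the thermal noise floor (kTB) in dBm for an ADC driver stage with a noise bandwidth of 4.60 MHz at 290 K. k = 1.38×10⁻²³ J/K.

−107.3 dBm

P_n = kTB = 1.38×10⁻²³ × 290 × 4.60×10⁶ = 1.84×10⁻¹⁴ W
In dBm: 10 log₁₀(1.84×10⁻¹⁴ / 10⁻³) = −107.3 dBm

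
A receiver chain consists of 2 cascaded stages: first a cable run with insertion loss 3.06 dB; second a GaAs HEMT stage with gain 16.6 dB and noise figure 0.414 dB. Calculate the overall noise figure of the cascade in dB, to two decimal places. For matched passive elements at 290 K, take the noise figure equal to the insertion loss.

Convert to linear (a loss of L dB is a gain of −L dB): F_i = 10^(NF_i/10), G_i = 10^(G_i,dB/10)
  Stage 1: F_1 = 10^(3.06/10) = 2.023, G_1 = 10^(−3.06/10) = 0.4943
  Stage 2: F_2 = 10^(0.414/10) = 1.100, G_2 = 10^(16.6/10) = 45.71
Friis cascade:
  F = 2.023 + (1.100 − 1)/0.4943 = 2.225
NF = 10 log₁₀(2.225) = 3.47 dB

3.47 dB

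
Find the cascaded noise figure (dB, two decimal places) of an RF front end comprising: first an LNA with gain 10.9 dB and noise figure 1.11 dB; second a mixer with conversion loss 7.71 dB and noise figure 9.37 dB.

Convert to linear (a loss of L dB is a gain of −L dB): F_i = 10^(NF_i/10), G_i = 10^(G_i,dB/10)
  Stage 1: F_1 = 10^(1.11/10) = 1.291, G_1 = 10^(10.9/10) = 12.30
  Stage 2: F_2 = 10^(9.37/10) = 8.650, G_2 = 10^(−7.71/10) = 0.1694
Friis cascade:
  F = 1.291 + (8.650 − 1)/12.30 = 1.913
NF = 10 log₁₀(1.913) = 2.82 dB

2.82 dB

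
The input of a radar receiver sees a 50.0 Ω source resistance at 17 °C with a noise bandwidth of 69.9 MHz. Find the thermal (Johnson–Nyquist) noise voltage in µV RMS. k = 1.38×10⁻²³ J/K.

T = 17 °C + 273.15 = 290.15 K
V_n = √(4kTRB)
4kTRB = 4 × 1.38×10⁻²³ × 290.15 × 5.00×10¹ × 6.99×10⁷ = 5.60×10⁻¹¹ V²
V_n = √(5.60×10⁻¹¹) = 7.48×10⁻⁶ V = 7.48 µV

7.48 µV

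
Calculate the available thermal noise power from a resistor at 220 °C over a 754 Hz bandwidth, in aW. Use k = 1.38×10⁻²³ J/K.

5.13 aW

T = 220 °C + 273.15 = 493.15 K
P_n = kTB = 1.38×10⁻²³ × 493.15 × 7.54×10² = 5.13×10⁻¹⁸ W = 5.13 aW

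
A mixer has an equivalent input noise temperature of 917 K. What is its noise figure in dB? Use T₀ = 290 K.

6.19 dB

F = 1 + T_e/T₀ = 1 + 917/290 = 4.16207
NF = 10 log₁₀(4.16207) = 6.19 dB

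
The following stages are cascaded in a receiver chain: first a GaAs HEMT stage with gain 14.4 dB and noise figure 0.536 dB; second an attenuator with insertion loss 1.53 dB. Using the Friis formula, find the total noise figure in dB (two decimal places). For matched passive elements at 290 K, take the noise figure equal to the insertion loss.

0.59 dB

Convert to linear (a loss of L dB is a gain of −L dB): F_i = 10^(NF_i/10), G_i = 10^(G_i,dB/10)
  Stage 1: F_1 = 10^(0.536/10) = 1.131, G_1 = 10^(14.4/10) = 27.54
  Stage 2: F_2 = 10^(1.53/10) = 1.422, G_2 = 10^(−1.53/10) = 0.7031
Friis cascade:
  F = 1.131 + (1.422 − 1)/27.54 = 1.147
NF = 10 log₁₀(1.147) = 0.59 dB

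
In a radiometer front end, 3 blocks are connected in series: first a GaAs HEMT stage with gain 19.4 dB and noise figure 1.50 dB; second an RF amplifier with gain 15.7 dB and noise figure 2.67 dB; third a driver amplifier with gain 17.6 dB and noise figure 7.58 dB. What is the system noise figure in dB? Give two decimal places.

Convert to linear (a loss of L dB is a gain of −L dB): F_i = 10^(NF_i/10), G_i = 10^(G_i,dB/10)
  Stage 1: F_1 = 10^(1.50/10) = 1.413, G_1 = 10^(19.4/10) = 87.10
  Stage 2: F_2 = 10^(2.67/10) = 1.849, G_2 = 10^(15.7/10) = 37.15
  Stage 3: F_3 = 10^(7.58/10) = 5.728, G_3 = 10^(17.6/10) = 57.54
Friis cascade:
  F = 1.413 + (1.849 − 1)/87.10 + (5.728 − 1)/3236 = 1.424
NF = 10 log₁₀(1.424) = 1.53 dB

1.53 dB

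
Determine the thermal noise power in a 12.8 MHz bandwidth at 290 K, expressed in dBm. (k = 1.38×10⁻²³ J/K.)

P_n = kTB = 1.38×10⁻²³ × 290 × 1.28×10⁷ = 5.12×10⁻¹⁴ W
In dBm: 10 log₁₀(5.12×10⁻¹⁴ / 10⁻³) = −102.9 dBm

−102.9 dBm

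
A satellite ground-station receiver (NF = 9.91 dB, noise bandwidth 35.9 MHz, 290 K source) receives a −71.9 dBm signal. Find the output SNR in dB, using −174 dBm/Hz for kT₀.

Noise floor: N = −174 + 10 log₁₀(B) + NF
10 log₁₀(3.59×10⁷) = 75.55 dB
N = −174 + 75.55 + 9.91 = −88.54 dBm
SNR = P_sig − N = −71.9 − (−88.54) = 16.64 dB → 16.6 dB

16.6 dB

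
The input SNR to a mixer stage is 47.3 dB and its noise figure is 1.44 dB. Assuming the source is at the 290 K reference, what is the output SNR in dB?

45.86 dB

By definition F = SNR_in/SNR_out, so in dB: SNR_out = SNR_in − NF
SNR_out = 47.3 − 1.44 = 45.86 dB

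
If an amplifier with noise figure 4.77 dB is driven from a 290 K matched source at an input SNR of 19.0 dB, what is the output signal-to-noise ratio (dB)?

14.23 dB

By definition F = SNR_in/SNR_out, so in dB: SNR_out = SNR_in − NF
SNR_out = 19.0 − 4.77 = 14.23 dB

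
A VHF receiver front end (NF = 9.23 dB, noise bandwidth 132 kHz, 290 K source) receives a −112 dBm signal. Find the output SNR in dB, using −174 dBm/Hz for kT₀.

1.6 dB

Noise floor: N = −174 + 10 log₁₀(B) + NF
10 log₁₀(1.32×10⁵) = 51.21 dB
N = −174 + 51.21 + 9.23 = −113.56 dBm
SNR = P_sig − N = −112 − (−113.56) = 1.56 dB → 1.6 dB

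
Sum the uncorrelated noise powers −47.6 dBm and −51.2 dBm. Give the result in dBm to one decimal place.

Convert to linear, add, convert back:
P₁ = 1.74×10⁻⁸ W, P₂ = 7.59×10⁻⁹ W
P_tot = 2.50×10⁻⁸ W → 10 log₁₀(P_tot / 10⁻³) = −46.0 dBm

−46.0 dBm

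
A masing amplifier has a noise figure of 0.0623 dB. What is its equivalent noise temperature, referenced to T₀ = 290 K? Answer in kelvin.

4.19 K

F = 10^(0.0623/10) = 1.01445
T_e = (F − 1)·T₀ = (1.01445 − 1) × 290 = 4.19 K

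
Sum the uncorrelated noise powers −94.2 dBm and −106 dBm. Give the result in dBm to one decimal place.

Convert to linear, add, convert back:
P₁ = 3.80×10⁻¹³ W, P₂ = 2.51×10⁻¹⁴ W
P_tot = 4.05×10⁻¹³ W → 10 log₁₀(P_tot / 10⁻³) = −93.9 dBm

−93.9 dBm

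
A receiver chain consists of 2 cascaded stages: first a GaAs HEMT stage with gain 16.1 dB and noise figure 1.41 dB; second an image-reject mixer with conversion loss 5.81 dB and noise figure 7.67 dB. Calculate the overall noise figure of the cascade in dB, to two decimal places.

1.77 dB

Convert to linear (a loss of L dB is a gain of −L dB): F_i = 10^(NF_i/10), G_i = 10^(G_i,dB/10)
  Stage 1: F_1 = 10^(1.41/10) = 1.384, G_1 = 10^(16.1/10) = 40.74
  Stage 2: F_2 = 10^(7.67/10) = 5.848, G_2 = 10^(−5.81/10) = 0.2624
Friis cascade:
  F = 1.384 + (5.848 − 1)/40.74 = 1.503
NF = 10 log₁₀(1.503) = 1.77 dB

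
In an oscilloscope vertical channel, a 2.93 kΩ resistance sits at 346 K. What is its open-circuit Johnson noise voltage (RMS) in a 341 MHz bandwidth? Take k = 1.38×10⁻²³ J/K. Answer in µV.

V_n = √(4kTRB)
4kTRB = 4 × 1.38×10⁻²³ × 346 × 2.93×10³ × 3.41×10⁸ = 1.91×10⁻⁸ V²
V_n = √(1.91×10⁻⁸) = 1.38×10⁻⁴ V = 138 µV

138 µV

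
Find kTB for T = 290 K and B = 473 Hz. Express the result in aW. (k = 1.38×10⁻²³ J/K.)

P_n = kTB = 1.38×10⁻²³ × 290 × 4.73×10² = 1.89×10⁻¹⁸ W = 1.89 aW

1.89 aW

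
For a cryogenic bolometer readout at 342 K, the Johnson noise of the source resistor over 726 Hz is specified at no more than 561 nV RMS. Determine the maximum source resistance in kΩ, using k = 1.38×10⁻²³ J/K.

23.0 kΩ

Johnson–Nyquist: V_n = √(4kTRB) ⇒ R = V_n² / (4kTB)
4kTB = 4 × 1.38×10⁻²³ × 342 × 7.26×10² = 1.37×10⁻¹⁷
R = (5.61×10⁻⁷)² / 1.37×10⁻¹⁷ = 2.30×10⁴ Ω = 23.0 kΩ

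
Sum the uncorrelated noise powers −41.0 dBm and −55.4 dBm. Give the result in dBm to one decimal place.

−40.8 dBm

Convert to linear, add, convert back:
P₁ = 7.94×10⁻⁸ W, P₂ = 2.88×10⁻⁹ W
P_tot = 8.23×10⁻⁸ W → 10 log₁₀(P_tot / 10⁻³) = −40.8 dBm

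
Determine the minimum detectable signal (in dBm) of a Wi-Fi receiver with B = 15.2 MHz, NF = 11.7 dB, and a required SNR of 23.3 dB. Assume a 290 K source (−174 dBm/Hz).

−67.2 dBm

Sensitivity = −174 + 10 log₁₀(B) + NF + SNR_min
= −174 + 71.82 + 11.7 + 23.3
= −67.18 dBm → −67.2 dBm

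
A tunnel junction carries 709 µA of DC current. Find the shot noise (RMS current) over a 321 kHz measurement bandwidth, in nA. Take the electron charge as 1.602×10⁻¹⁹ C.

8.54 nA

I_n = √(2qI·B)
2qI·B = 2 × 1.602×10⁻¹⁹ × 7.09×10⁻⁴ × 3.21×10⁵ = 7.29×10⁻¹⁷ A²
I_n = √(7.29×10⁻¹⁷) = 8.54×10⁻⁹ A = 8.54 nA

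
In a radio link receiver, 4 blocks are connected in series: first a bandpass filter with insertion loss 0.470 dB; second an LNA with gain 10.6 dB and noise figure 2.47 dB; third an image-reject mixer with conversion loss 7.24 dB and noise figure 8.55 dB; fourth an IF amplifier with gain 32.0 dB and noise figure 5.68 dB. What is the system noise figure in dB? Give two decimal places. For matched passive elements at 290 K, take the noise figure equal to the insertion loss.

Convert to linear (a loss of L dB is a gain of −L dB): F_i = 10^(NF_i/10), G_i = 10^(G_i,dB/10)
  Stage 1: F_1 = 10^(0.470/10) = 1.114, G_1 = 10^(−0.470/10) = 0.8974
  Stage 2: F_2 = 10^(2.47/10) = 1.766, G_2 = 10^(10.6/10) = 11.48
  Stage 3: F_3 = 10^(8.55/10) = 7.161, G_3 = 10^(−7.24/10) = 0.1888
  Stage 4: F_4 = 10^(5.68/10) = 3.698, G_4 = 10^(32.0/10) = 1585
Friis cascade:
  F = 1.114 + (1.766 − 1)/0.8974 + (7.161 − 1)/10.30 + (3.698 − 1)/1.945 = 3.953
NF = 10 log₁₀(3.953) = 5.97 dB

5.97 dB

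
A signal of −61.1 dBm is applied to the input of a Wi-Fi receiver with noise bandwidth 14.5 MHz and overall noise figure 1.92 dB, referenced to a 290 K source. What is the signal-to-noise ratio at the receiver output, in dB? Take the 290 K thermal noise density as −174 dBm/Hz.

39.4 dB

Noise floor: N = −174 + 10 log₁₀(B) + NF
10 log₁₀(1.45×10⁷) = 71.61 dB
N = −174 + 71.61 + 1.92 = −100.47 dBm
SNR = P_sig − N = −61.1 − (−100.47) = 39.37 dB → 39.4 dB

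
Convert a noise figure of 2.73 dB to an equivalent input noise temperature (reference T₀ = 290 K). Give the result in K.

254 K

F = 10^(2.73/10) = 1.87499
T_e = (F − 1)·T₀ = (1.87499 − 1) × 290 = 254 K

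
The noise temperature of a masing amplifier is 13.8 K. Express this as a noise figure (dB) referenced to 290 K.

0.202 dB

F = 1 + T_e/T₀ = 1 + 13.8/290 = 1.04759
NF = 10 log₁₀(1.04759) = 0.202 dB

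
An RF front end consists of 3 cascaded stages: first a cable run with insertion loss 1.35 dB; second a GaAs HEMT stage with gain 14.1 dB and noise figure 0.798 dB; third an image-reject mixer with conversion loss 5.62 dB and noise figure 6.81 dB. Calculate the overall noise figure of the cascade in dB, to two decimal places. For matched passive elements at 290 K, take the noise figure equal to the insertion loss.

Convert to linear (a loss of L dB is a gain of −L dB): F_i = 10^(NF_i/10), G_i = 10^(G_i,dB/10)
  Stage 1: F_1 = 10^(1.35/10) = 1.365, G_1 = 10^(−1.35/10) = 0.7328
  Stage 2: F_2 = 10^(0.798/10) = 1.202, G_2 = 10^(14.1/10) = 25.70
  Stage 3: F_3 = 10^(6.81/10) = 4.797, G_3 = 10^(−5.62/10) = 0.2742
Friis cascade:
  F = 1.365 + (1.202 − 1)/0.7328 + (4.797 − 1)/18.84 = 1.841
NF = 10 log₁₀(1.841) = 2.65 dB

2.65 dB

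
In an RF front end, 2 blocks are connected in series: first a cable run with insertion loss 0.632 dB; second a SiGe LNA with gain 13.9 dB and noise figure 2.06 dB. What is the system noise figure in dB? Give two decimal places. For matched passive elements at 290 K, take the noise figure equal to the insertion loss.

Convert to linear (a loss of L dB is a gain of −L dB): F_i = 10^(NF_i/10), G_i = 10^(G_i,dB/10)
  Stage 1: F_1 = 10^(0.632/10) = 1.157, G_1 = 10^(−0.632/10) = 0.8646
  Stage 2: F_2 = 10^(2.06/10) = 1.607, G_2 = 10^(13.9/10) = 24.55
Friis cascade:
  F = 1.157 + (1.607 − 1)/0.8646 = 1.859
NF = 10 log₁₀(1.859) = 2.69 dB

2.69 dB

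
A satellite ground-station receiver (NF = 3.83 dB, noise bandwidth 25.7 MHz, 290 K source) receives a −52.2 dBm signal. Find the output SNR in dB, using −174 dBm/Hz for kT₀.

43.9 dB

Noise floor: N = −174 + 10 log₁₀(B) + NF
10 log₁₀(2.57×10⁷) = 74.1 dB
N = −174 + 74.1 + 3.83 = −96.07 dBm
SNR = P_sig − N = −52.2 − (−96.07) = 43.87 dB → 43.9 dB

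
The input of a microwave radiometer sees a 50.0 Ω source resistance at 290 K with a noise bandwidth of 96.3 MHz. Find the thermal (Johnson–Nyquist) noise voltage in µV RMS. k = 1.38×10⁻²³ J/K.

V_n = √(4kTRB)
4kTRB = 4 × 1.38×10⁻²³ × 290 × 5.00×10¹ × 9.63×10⁷ = 7.71×10⁻¹¹ V²
V_n = √(7.71×10⁻¹¹) = 8.78×10⁻⁶ V = 8.78 µV

8.78 µV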